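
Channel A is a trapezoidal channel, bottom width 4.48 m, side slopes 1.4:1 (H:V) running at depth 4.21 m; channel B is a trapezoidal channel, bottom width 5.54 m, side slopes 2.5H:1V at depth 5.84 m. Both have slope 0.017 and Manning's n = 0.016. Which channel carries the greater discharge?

Channel A: With bottom width b = 4.48 m and side slope z = 1.4: A = (b + zy)y = (4.48 + 1.4×4.21)×4.21 = 43.67 m²; P = b + 2y√(1+z²) = 4.48 + 2×4.21×1.72 = 18.97 m. Hydraulic radius R = A/P = 43.67/18.97 = 2.303 m. Q_A = (1/0.016)·43.67·2.303^(2/3)·√0.017 = 620.6 m³/s.
Channel B: With bottom width b = 5.54 m and side slope z = 2.5: A = (b + zy)y = (5.54 + 2.5×5.84)×5.84 = 117.6 m²; P = b + 2y√(1+z²) = 5.54 + 2×5.84×2.693 = 36.99 m. Hydraulic radius R = A/P = 117.6/36.99 = 3.18 m. Q_B = (1/0.016)·117.6·3.18^(2/3)·√0.017 = 2073 m³/s.
Q_A = 620.6 m³/s vs Q_B = 2073 m³/s, so channel B carries more.

channel B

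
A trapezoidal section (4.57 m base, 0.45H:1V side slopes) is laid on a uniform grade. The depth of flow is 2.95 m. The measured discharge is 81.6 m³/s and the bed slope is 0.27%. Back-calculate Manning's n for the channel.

n = 0.015

With bottom width b = 4.57 m and side slope z = 0.45: A = (b + zy)y = (4.57 + 0.45×2.95)×2.95 = 17.4 m²; P = b + 2y√(1+z²) = 4.57 + 2×2.95×1.097 = 11.04 m.
Hydraulic radius R = A/P = 17.4/11.04 = 1.576 m.
Rearranging Manning's equation: n = (1/Q) A R^(2/3) S^(1/2) = (1/81.6) × 17.4 × 1.576^(2/3) × √0.0027 = 0.015.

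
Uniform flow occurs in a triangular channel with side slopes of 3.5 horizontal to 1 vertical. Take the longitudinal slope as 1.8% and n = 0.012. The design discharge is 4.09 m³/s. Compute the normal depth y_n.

y_n = 0.515 m

Manning's equation rearranged: A R^(2/3) = nQ / (1·√S) = 0.012 × 4.09 / (√0.018) = 0.3658.
Try y = 0.654 m: A R^(2/3) = 0.6922 — high.
Try y = 0.463 m: A R^(2/3) = 0.2756 — low.
Try y = 0.515 m: A R^(2/3) = 0.366 — matches.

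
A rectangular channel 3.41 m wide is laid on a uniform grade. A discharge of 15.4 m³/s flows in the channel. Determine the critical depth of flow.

For a rectangular channel, critical depth y_c = (q²/g)^(1/3) where q = Q/b = 15.4/3.41 = 4.516 m²/s.
So y_c = (4.516²/9.81)^(1/3) = 1.28 m.

y_c = 1.28 m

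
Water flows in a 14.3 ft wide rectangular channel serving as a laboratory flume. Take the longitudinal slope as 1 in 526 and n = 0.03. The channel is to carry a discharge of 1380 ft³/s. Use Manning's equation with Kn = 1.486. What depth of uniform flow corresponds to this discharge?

Manning's equation rearranged: A R^(2/3) = nQ / (1.486·√S) = 0.03 × 1380 / (1.486 × √0.001901) = 639.
Try y = 17.7 ft: A R^(2/3) = 749.2 — too large.
Try y = 11 ft: A R^(2/3) = 418.1 — too small.
Try y = 15.5 ft: A R^(2/3) = 638.8 — close enough.

y_n = 15.5 ft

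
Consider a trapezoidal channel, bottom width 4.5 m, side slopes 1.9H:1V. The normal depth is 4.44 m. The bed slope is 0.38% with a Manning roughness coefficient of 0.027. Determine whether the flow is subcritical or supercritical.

subcritical

With bottom width b = 4.5 m and side slope z = 1.9: A = (b + zy)y = (4.5 + 1.9×4.44)×4.44 = 57.44 m²; P = b + 2y√(1+z²) = 4.5 + 2×4.44×2.147 = 23.57 m.
Hydraulic radius R = A/P = 57.44/23.57 = 2.437 m.
V = (1/n) R^(2/3) √S = (1/0.027) × 2.437^(2/3) × √0.0038 = 4.135 m/s. Hydraulic depth D_h = A/T = 57.44/21.37 = 2.687 m.
Froude number Fr = V/√(g·D_h) = 4.135/√(9.81×2.687) = 0.805, which is less than 1, so the flow is subcritical.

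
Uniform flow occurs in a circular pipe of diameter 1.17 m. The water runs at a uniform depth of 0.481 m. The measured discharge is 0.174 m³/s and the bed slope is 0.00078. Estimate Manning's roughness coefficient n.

n = 0.0269

For a circular section of diameter D = 1.17 m at depth y = 0.481 m, the central angle is θ = 2 arccos(1 − 2y/D) = 2.784 rad. Then A = (D²/8)(θ − sin θ) = 0.4165 m² and P = Dθ/2 = 1.629 m.
Hydraulic radius R = A/P = 0.4165/1.629 = 0.2557 m.
Rearranging Manning's equation: n = (1/Q) A R^(2/3) S^(1/2) = (1/0.174) × 0.4165 × 0.2557^(2/3) × √0.00078 = 0.0269.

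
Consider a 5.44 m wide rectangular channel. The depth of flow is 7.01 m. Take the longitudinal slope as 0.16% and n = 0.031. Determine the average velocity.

Flow area A = b·y = 5.44 × 7.01 = 38.13 m². Wetted perimeter P = b + 2y = 5.44 + 2×7.01 = 19.46 m.
Hydraulic radius R = A/P = 38.13/19.46 = 1.96 m.
From Manning's equation, V = (1/n) R^(2/3) S^(1/2) = (1/0.031) × 1.96^(2/3) × 0.0016^(1/2) = 2.02 m/s.

V = 2.02 m/s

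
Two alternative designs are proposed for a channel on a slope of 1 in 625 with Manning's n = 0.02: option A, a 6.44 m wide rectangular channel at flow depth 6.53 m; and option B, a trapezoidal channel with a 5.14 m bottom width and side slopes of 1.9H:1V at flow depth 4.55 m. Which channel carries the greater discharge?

Channel A: Flow area A = b·y = 6.44 × 6.53 = 42.05 m². Wetted perimeter P = b + 2y = 6.44 + 2×6.53 = 19.5 m. Hydraulic radius R = A/P = 42.05/19.5 = 2.157 m. Q_A = (1/0.02)·42.05·2.157^(2/3)·√0.0016 = 140.4 m³/s.
Channel B: With bottom width b = 5.14 m and side slope z = 1.9: A = (b + zy)y = (5.14 + 1.9×4.55)×4.55 = 62.72 m²; P = b + 2y√(1+z²) = 5.14 + 2×4.55×2.147 = 24.68 m. Hydraulic radius R = A/P = 62.72/24.68 = 2.542 m. Q_B = (1/0.02)·62.72·2.542^(2/3)·√0.0016 = 233.6 m³/s.
Q_A = 140.4 m³/s vs Q_B = 233.6 m³/s, so channel B carries more.

channel B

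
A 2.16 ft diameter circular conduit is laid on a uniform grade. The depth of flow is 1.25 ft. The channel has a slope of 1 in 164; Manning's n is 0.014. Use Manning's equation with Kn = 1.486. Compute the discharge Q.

For a circular section of diameter D = 2.16 ft at depth y = 1.25 ft, the central angle is θ = 2 arccos(1 − 2y/D) = 3.458 rad. Then A = (D²/8)(θ − sin θ) = 2.198 ft² and P = Dθ/2 = 3.734 ft.
Hydraulic radius R = A/P = 2.198/3.734 = 0.5886 ft.
Manning's equation: Q = (1.486/n) A R^(2/3) S^(1/2) = (1.486/0.014) × 2.198 × 0.5886^(2/3) × 0.006098^(1/2) = 12.8 ft³/s.

Q = 12.8 ft³/s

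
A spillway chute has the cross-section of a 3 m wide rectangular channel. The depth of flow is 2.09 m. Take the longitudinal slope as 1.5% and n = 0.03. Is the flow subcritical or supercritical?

subcritical

Flow area A = b·y = 3 × 2.09 = 6.27 m². Wetted perimeter P = b + 2y = 3 + 2×2.09 = 7.18 m.
Hydraulic radius R = A/P = 6.27/7.18 = 0.8733 m.
V = (1/n) R^(2/3) √S = (1/0.03) × 0.8733^(2/3) × √0.015 = 3.73 m/s. Hydraulic depth D_h = A/T = 6.27/3 = 2.09 m.
Froude number Fr = V/√(g·D_h) = 3.73/√(9.81×2.09) = 0.824, which is less than 1, so the flow is subcritical.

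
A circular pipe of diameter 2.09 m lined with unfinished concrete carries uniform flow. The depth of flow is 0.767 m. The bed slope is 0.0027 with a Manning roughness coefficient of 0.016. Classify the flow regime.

For a circular section of diameter D = 2.09 m at depth y = 0.767 m, the central angle is θ = 2 arccos(1 − 2y/D) = 2.603 rad. Then A = (D²/8)(θ − sin θ) = 1.141 m² and P = Dθ/2 = 2.72 m.
Hydraulic radius R = A/P = 1.141/2.72 = 0.4196 m.
V = (1/n) R^(2/3) √S = (1/0.016) × 0.4196^(2/3) × √0.0027 = 1.82 m/s. Hydraulic depth D_h = A/T = 1.141/2.015 = 0.5665 m.
Froude number Fr = V/√(g·D_h) = 1.82/√(9.81×0.5665) = 0.772, which is less than 1, so the flow is subcritical.

subcritical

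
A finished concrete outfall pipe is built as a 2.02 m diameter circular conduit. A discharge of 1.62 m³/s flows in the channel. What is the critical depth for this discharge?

At critical depth, Q² T / (g A³) = 1, i.e. A³/T = Q²/g = 1.62²/9.81 = 0.2675.
Trying y = 0.448 m: A³/T = 0.08809 — short.
Trying y = 0.694 m: A³/T = 0.4825 — over.
Trying y = 0.596 m: A³/T = 0.2677 — close enough.

y_c = 0.596 m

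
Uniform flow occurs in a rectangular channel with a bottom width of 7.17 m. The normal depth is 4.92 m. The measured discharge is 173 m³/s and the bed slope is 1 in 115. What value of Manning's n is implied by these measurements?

n = 0.0309

Flow area A = b·y = 7.17 × 4.92 = 35.28 m². Wetted perimeter P = b + 2y = 7.17 + 2×4.92 = 17.01 m.
Hydraulic radius R = A/P = 35.28/17.01 = 2.074 m.
Rearranging Manning's equation: n = (1/Q) A R^(2/3) S^(1/2) = (1/173) × 35.28 × 2.074^(2/3) × √0.008696 = 0.0309.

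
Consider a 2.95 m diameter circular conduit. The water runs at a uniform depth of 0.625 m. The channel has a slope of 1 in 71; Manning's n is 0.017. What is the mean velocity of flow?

For a circular section of diameter D = 2.95 m at depth y = 0.625 m, the central angle is θ = 2 arccos(1 − 2y/D) = 1.913 rad. Then A = (D²/8)(θ − sin θ) = 1.057 m² and P = Dθ/2 = 2.822 m.
Hydraulic radius R = A/P = 1.057/2.822 = 0.3744 m.
From Manning's equation, V = (1/n) R^(2/3) S^(1/2) = (1/0.017) × 0.3744^(2/3) × 0.01408^(1/2) = 3.63 m/s.

V = 3.63 m/s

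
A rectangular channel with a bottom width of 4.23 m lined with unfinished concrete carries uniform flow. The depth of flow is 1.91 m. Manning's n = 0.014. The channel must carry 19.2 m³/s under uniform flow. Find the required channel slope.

Flow area A = b·y = 4.23 × 1.91 = 8.079 m². Wetted perimeter P = b + 2y = 4.23 + 2×1.91 = 8.05 m.
Hydraulic radius R = A/P = 8.079/8.05 = 1.004 m.
From Manning's equation, S = [nQ / (1 A R^(2/3))]² = [0.014 × 19.2 / (1 × 8.079 × 1.004^(2/3))]² = 0.0011.

S = 0.0011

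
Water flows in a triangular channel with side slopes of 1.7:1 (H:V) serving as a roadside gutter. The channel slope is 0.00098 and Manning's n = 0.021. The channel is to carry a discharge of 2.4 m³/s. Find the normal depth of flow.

y_n = 1.21 m

Manning's equation rearranged: A R^(2/3) = nQ / (1·√S) = 0.021 × 2.4 / (√0.00098) = 1.61.
At y = 0.969 m: A R^(2/3) = 0.8918 — low.
At y = 1.54 m: A R^(2/3) = 3.068 — high.
At y = 1.21 m: A R^(2/3) = 1.613 — ≈ 1.61.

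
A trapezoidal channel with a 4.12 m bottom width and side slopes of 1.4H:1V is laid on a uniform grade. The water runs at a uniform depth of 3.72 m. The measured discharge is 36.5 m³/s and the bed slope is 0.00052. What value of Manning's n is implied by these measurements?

n = 0.035

With bottom width b = 4.12 m and side slope z = 1.4: A = (b + zy)y = (4.12 + 1.4×3.72)×3.72 = 34.7 m²; P = b + 2y√(1+z²) = 4.12 + 2×3.72×1.72 = 16.92 m.
Hydraulic radius R = A/P = 34.7/16.92 = 2.051 m.
Rearranging Manning's equation: n = (1/Q) A R^(2/3) S^(1/2) = (1/36.5) × 34.7 × 2.051^(2/3) × √0.00052 = 0.035.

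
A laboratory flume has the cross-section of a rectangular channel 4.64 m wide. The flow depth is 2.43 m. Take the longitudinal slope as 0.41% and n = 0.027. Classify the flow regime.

Flow area A = b·y = 4.64 × 2.43 = 11.28 m². Wetted perimeter P = b + 2y = 4.64 + 2×2.43 = 9.5 m.
Hydraulic radius R = A/P = 11.28/9.5 = 1.187 m.
V = (1/n) R^(2/3) √S = (1/0.027) × 1.187^(2/3) × √0.0041 = 2.658 m/s. Hydraulic depth D_h = A/T = 11.28/4.64 = 2.43 m.
Froude number Fr = V/√(g·D_h) = 2.658/√(9.81×2.43) = 0.544, which is less than 1, so the flow is subcritical.

subcritical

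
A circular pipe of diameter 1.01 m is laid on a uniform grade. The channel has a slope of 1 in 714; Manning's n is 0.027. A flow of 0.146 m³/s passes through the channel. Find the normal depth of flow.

Manning's equation rearranged: A R^(2/3) = nQ / (1·√S) = 0.027 × 0.146 / (√0.001401) = 0.1053.
Trying y = 0.503 m: A R^(2/3) = 0.159 — high.
Trying y = 0.313 m: A R^(2/3) = 0.06674 — low.
Trying y = 0.399 m: A R^(2/3) = 0.1054 — close enough.

y_n = 0.399 m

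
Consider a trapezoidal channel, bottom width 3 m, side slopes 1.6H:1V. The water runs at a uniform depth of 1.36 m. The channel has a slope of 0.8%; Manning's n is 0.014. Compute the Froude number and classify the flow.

With bottom width b = 3 m and side slope z = 1.6: A = (b + zy)y = (3 + 1.6×1.36)×1.36 = 7.039 m²; P = b + 2y√(1+z²) = 3 + 2×1.36×1.887 = 8.132 m.
Hydraulic radius R = A/P = 7.039/8.132 = 0.8656 m.
V = (1/n) R^(2/3) √S = (1/0.014) × 0.8656^(2/3) × √0.008 = 5.803 m/s. Hydraulic depth D_h = A/T = 7.039/7.352 = 0.9575 m.
Froude number Fr = V/√(g·D_h) = 5.803/√(9.81×0.9575) = 1.89, which is greater than 1, so the flow is supercritical.

supercritical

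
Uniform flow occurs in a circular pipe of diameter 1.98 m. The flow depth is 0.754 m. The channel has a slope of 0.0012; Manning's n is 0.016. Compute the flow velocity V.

For a circular section of diameter D = 1.98 m at depth y = 0.754 m, the central angle is θ = 2 arccos(1 − 2y/D) = 2.66 rad. Then A = (D²/8)(θ − sin θ) = 1.077 m² and P = Dθ/2 = 2.634 m.
Hydraulic radius R = A/P = 1.077/2.634 = 0.4088 m.
From Manning's equation, V = (1/n) R^(2/3) S^(1/2) = (1/0.016) × 0.4088^(2/3) × 0.0012^(1/2) = 1.19 m/s.

V = 1.19 m/s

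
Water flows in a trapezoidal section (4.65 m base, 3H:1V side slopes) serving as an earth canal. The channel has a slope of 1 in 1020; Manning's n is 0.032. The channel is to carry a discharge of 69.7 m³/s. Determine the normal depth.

y_n = 3.26 m

Manning's equation rearranged: A R^(2/3) = nQ / (1·√S) = 0.032 × 69.7 / (√0.0009804) = 71.23.
Try y = 2.26 m: A R^(2/3) = 31.77 — too small.
Try y = 3.26 m: A R^(2/3) = 71.19 — close enough.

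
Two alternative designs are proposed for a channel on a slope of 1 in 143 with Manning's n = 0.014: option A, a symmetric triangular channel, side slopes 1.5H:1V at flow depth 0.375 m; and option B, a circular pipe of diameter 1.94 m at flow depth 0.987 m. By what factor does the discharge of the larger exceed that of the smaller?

15.4

Channel A: For a triangular section with side slope z = 1.5: A = zy² = 1.5×0.375² = 0.2109 m²; P = 2y√(1+z²) = 2×0.375×1.803 = 1.352 m. Hydraulic radius R = A/P = 0.2109/1.352 = 0.156 m. Q_A = (1/0.014)·0.2109·0.156^(2/3)·√0.006993 = 0.3651 m³/s.
Channel B: For a circular section of diameter D = 1.94 m at depth y = 0.987 m, the central angle is θ = 2 arccos(1 − 2y/D) = 3.177 rad. Then A = (D²/8)(θ − sin θ) = 1.511 m² and P = Dθ/2 = 3.081 m. Hydraulic radius R = A/P = 1.511/3.081 = 0.4904 m. Q_B = (1/0.014)·1.511·0.4904^(2/3)·√0.006993 = 5.612 m³/s.
The larger discharge is 5.612 m³/s and the smaller is 0.3651 m³/s; the ratio is 15.4.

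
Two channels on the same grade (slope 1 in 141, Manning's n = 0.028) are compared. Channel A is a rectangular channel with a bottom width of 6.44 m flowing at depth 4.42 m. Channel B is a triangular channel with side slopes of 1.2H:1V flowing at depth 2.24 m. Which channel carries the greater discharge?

Channel A: Flow area A = b·y = 6.44 × 4.42 = 28.46 m². Wetted perimeter P = b + 2y = 6.44 + 2×4.42 = 15.28 m. Hydraulic radius R = A/P = 28.46/15.28 = 1.863 m. Q_A = (1/0.028)·28.46·1.863^(2/3)·√0.007092 = 129.6 m³/s.
Channel B: For a triangular section with side slope z = 1.2: A = zy² = 1.2×2.24² = 6.021 m²; P = 2y√(1+z²) = 2×2.24×1.562 = 6.998 m. Hydraulic radius R = A/P = 6.021/6.998 = 0.8604 m. Q_B = (1/0.028)·6.021·0.8604^(2/3)·√0.007092 = 16.38 m³/s.
Q_A = 129.6 m³/s vs Q_B = 16.38 m³/s, so channel A carries more.

channel A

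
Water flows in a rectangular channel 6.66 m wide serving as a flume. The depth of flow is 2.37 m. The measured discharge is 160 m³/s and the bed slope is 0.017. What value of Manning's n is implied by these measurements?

Flow area A = b·y = 6.66 × 2.37 = 15.78 m². Wetted perimeter P = b + 2y = 6.66 + 2×2.37 = 11.4 m.
Hydraulic radius R = A/P = 15.78/11.4 = 1.385 m.
Rearranging Manning's equation: n = (1/Q) A R^(2/3) S^(1/2) = (1/160) × 15.78 × 1.385^(2/3) × √0.017 = 0.016.

n = 0.016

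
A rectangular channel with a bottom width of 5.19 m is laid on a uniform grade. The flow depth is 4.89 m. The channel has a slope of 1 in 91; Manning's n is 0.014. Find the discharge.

Q = 270 m³/s

Flow area A = b·y = 5.19 × 4.89 = 25.38 m². Wetted perimeter P = b + 2y = 5.19 + 2×4.89 = 14.97 m.
Hydraulic radius R = A/P = 25.38/14.97 = 1.695 m.
Manning's equation: Q = (1/n) A R^(2/3) S^(1/2) = (1/0.014) × 25.38 × 1.695^(2/3) × 0.01099^(1/2) = 270 m³/s.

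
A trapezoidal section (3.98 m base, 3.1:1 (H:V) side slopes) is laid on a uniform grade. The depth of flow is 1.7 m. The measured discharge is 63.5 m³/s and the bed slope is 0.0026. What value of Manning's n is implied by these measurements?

n = 0.013

With bottom width b = 3.98 m and side slope z = 3.1: A = (b + zy)y = (3.98 + 3.1×1.7)×1.7 = 15.72 m²; P = b + 2y√(1+z²) = 3.98 + 2×1.7×3.257 = 15.05 m.
Hydraulic radius R = A/P = 15.72/15.05 = 1.045 m.
Rearranging Manning's equation: n = (1/Q) A R^(2/3) S^(1/2) = (1/63.5) × 15.72 × 1.045^(2/3) × √0.0026 = 0.013.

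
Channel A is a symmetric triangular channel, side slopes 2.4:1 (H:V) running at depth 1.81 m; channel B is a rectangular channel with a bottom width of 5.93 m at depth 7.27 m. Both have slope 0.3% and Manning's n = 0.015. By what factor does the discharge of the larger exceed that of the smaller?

Channel A: For a triangular section with side slope z = 2.4: A = zy² = 2.4×1.81² = 7.863 m²; P = 2y√(1+z²) = 2×1.81×2.6 = 9.412 m. Hydraulic radius R = A/P = 7.863/9.412 = 0.8354 m. Q_A = (1/0.015)·7.863·0.8354^(2/3)·√0.003 = 25.47 m³/s.
Channel B: Flow area A = b·y = 5.93 × 7.27 = 43.11 m². Wetted perimeter P = b + 2y = 5.93 + 2×7.27 = 20.47 m. Hydraulic radius R = A/P = 43.11/20.47 = 2.106 m. Q_B = (1/0.015)·43.11·2.106^(2/3)·√0.003 = 258.6 m³/s.
The larger discharge is 258.6 m³/s and the smaller is 25.47 m³/s; the ratio is 10.2.

10.2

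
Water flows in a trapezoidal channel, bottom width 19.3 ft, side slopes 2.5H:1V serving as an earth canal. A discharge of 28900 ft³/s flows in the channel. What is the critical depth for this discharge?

At critical depth, Q² T / (g A³) = 1, i.e. A³/T = Q²/g = 28900²/32.2 = 25940000.
Try y = 23.5 ft: A³/T = 45110000 — too large.
Try y = 18.1 ft: A³/T = 14530000 — too small.
Try y = 20.7 ft: A³/T = 25910000 — matches.

y_c = 20.7 ft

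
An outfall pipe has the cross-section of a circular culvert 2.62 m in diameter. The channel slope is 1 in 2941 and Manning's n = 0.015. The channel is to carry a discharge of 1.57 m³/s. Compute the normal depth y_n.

y_n = 1.01 m

Manning's equation rearranged: A R^(2/3) = nQ / (1·√S) = 0.015 × 1.57 / (√0.00034) = 1.277.
Trying y = 1.09 m: A R^(2/3) = 1.472 — high.
Trying y = 1.01 m: A R^(2/3) = 1.28 — matches.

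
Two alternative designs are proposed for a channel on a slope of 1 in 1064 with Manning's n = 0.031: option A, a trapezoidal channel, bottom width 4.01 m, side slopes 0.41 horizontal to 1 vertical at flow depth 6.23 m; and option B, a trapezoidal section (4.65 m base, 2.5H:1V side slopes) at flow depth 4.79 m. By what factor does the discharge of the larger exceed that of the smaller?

Channel A: With bottom width b = 4.01 m and side slope z = 0.41: A = (b + zy)y = (4.01 + 0.41×6.23)×6.23 = 40.9 m²; P = b + 2y√(1+z²) = 4.01 + 2×6.23×1.081 = 17.48 m. Hydraulic radius R = A/P = 40.9/17.48 = 2.34 m. Q_A = (1/0.031)·40.9·2.34^(2/3)·√0.0009398 = 71.28 m³/s.
Channel B: With bottom width b = 4.65 m and side slope z = 2.5: A = (b + zy)y = (4.65 + 2.5×4.79)×4.79 = 79.63 m²; P = b + 2y√(1+z²) = 4.65 + 2×4.79×2.693 = 30.44 m. Hydraulic radius R = A/P = 79.63/30.44 = 2.616 m. Q_B = (1/0.031)·79.63·2.616^(2/3)·√0.0009398 = 149.5 m³/s.
The larger discharge is 149.5 m³/s and the smaller is 71.28 m³/s; the ratio is 2.1.

2.1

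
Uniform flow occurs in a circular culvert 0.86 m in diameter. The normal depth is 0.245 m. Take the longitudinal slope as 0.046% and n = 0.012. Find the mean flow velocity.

For a circular section of diameter D = 0.86 m at depth y = 0.245 m, the central angle is θ = 2 arccos(1 − 2y/D) = 2.252 rad. Then A = (D²/8)(θ − sin θ) = 0.1364 m² and P = Dθ/2 = 0.9684 m.
Hydraulic radius R = A/P = 0.1364/0.9684 = 0.1408 m.
From Manning's equation, V = (1/n) R^(2/3) S^(1/2) = (1/0.012) × 0.1408^(2/3) × 0.00046^(1/2) = 0.484 m/s.

V = 0.484 m/s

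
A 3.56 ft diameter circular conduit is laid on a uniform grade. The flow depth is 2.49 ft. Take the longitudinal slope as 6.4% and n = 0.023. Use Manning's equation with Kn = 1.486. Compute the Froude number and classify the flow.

supercritical

For a circular section of diameter D = 3.56 ft at depth y = 2.49 ft, the central angle is θ = 2 arccos(1 − 2y/D) = 3.962 rad. Then A = (D²/8)(θ − sin θ) = 7.436 ft² and P = Dθ/2 = 7.053 ft.
Hydraulic radius R = A/P = 7.436/7.053 = 1.054 ft.
V = (1.486/n) R^(2/3) √S = (1.486/0.023) × 1.054^(2/3) × √0.064 = 16.93 ft/s. Hydraulic depth D_h = A/T = 7.436/3.265 = 2.278 ft.
Froude number Fr = V/√(g·D_h) = 16.93/√(32.2×2.278) = 1.98, which is greater than 1, so the flow is supercritical.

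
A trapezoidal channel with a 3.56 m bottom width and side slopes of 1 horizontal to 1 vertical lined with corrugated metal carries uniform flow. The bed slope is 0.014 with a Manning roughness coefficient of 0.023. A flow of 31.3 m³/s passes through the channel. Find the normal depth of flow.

y_n = 1.34 m

Manning's equation rearranged: A R^(2/3) = nQ / (1·√S) = 0.023 × 31.3 / (√0.014) = 6.084.
At y = 1.08 m: A R^(2/3) = 4.164 — short.
At y = 1.5 m: A R^(2/3) = 7.451 — over.
At y = 1.34 m: A R^(2/3) = 6.09 — close enough.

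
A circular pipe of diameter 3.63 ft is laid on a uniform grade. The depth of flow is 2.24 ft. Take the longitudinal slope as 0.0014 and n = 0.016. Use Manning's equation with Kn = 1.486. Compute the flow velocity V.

For a circular section of diameter D = 3.63 ft at depth y = 2.24 ft, the central angle is θ = 2 arccos(1 − 2y/D) = 3.614 rad. Then A = (D²/8)(θ − sin θ) = 6.703 ft² and P = Dθ/2 = 6.56 ft.
Hydraulic radius R = A/P = 6.703/6.56 = 1.022 ft.
From Manning's equation, V = (1.486/n) R^(2/3) S^(1/2) = (1.486/0.016) × 1.022^(2/3) × 0.0014^(1/2) = 3.53 ft/s.

V = 3.53 ft/s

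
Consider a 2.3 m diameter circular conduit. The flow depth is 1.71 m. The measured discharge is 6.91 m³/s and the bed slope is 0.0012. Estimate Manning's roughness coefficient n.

For a circular section of diameter D = 2.3 m at depth y = 1.71 m, the central angle is θ = 2 arccos(1 − 2y/D) = 4.159 rad. Then A = (D²/8)(θ − sin θ) = 3.312 m² and P = Dθ/2 = 4.783 m.
Hydraulic radius R = A/P = 3.312/4.783 = 0.6926 m.
Rearranging Manning's equation: n = (1/Q) A R^(2/3) S^(1/2) = (1/6.91) × 3.312 × 0.6926^(2/3) × √0.0012 = 0.013.

n = 0.013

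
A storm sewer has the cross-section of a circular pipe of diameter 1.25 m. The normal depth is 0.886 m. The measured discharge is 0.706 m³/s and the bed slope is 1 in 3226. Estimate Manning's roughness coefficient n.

For a circular section of diameter D = 1.25 m at depth y = 0.886 m, the central angle is θ = 2 arccos(1 − 2y/D) = 4.003 rad. Then A = (D²/8)(θ − sin θ) = 0.9301 m² and P = Dθ/2 = 2.502 m.
Hydraulic radius R = A/P = 0.9301/2.502 = 0.3717 m.
Rearranging Manning's equation: n = (1/Q) A R^(2/3) S^(1/2) = (1/0.706) × 0.9301 × 0.3717^(2/3) × √0.00031 = 0.012.

n = 0.012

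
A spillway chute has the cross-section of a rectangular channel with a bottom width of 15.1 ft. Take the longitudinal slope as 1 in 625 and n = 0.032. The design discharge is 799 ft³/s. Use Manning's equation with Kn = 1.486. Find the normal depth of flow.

Manning's equation rearranged: A R^(2/3) = nQ / (1.486·√S) = 0.032 × 799 / (1.486 × √0.0016) = 430.1.
Try y = 12.2 ft: A R^(2/3) = 514.2 — high.
Try y = 10.6 ft: A R^(2/3) = 430.4 — close enough.

y_n = 10.6 ft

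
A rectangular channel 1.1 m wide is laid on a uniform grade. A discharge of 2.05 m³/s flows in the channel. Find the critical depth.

For a rectangular channel, critical depth y_c = (q²/g)^(1/3) where q = Q/b = 2.05/1.1 = 1.864 m²/s.
So y_c = (1.864²/9.81)^(1/3) = 0.707 m.

y_c = 0.707 m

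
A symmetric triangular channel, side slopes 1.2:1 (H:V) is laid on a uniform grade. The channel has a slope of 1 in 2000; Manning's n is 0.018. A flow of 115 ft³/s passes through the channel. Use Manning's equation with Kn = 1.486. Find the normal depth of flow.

Manning's equation rearranged: A R^(2/3) = nQ / (1.486·√S) = 0.018 × 115 / (1.486 × √0.0005) = 62.3.
At y = 4.26 ft: A R^(2/3) = 30.24 — low.
At y = 5.59 ft: A R^(2/3) = 62.41 — close enough.

y_n = 5.59 ft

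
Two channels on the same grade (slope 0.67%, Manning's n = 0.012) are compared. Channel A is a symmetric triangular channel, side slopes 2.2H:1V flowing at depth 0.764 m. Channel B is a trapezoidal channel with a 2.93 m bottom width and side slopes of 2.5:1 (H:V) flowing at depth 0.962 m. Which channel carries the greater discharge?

Channel A: For a triangular section with side slope z = 2.2: A = zy² = 2.2×0.764² = 1.284 m²; P = 2y√(1+z²) = 2×0.764×2.417 = 3.693 m. Hydraulic radius R = A/P = 1.284/3.693 = 0.3478 m. Q_A = (1/0.012)·1.284·0.3478^(2/3)·√0.0067 = 4.332 m³/s.
Channel B: With bottom width b = 2.93 m and side slope z = 2.5: A = (b + zy)y = (2.93 + 2.5×0.962)×0.962 = 5.132 m²; P = b + 2y√(1+z²) = 2.93 + 2×0.962×2.693 = 8.111 m. Hydraulic radius R = A/P = 5.132/8.111 = 0.6328 m. Q_B = (1/0.012)·5.132·0.6328^(2/3)·√0.0067 = 25.8 m³/s.
Q_A = 4.332 m³/s vs Q_B = 25.8 m³/s, so channel B carries more.

channel B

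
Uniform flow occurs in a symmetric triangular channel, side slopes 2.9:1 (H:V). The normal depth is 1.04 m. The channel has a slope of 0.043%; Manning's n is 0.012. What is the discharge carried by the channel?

For a triangular section with side slope z = 2.9: A = zy² = 2.9×1.04² = 3.137 m²; P = 2y√(1+z²) = 2×1.04×3.068 = 6.381 m.
Hydraulic radius R = A/P = 3.137/6.381 = 0.4916 m.
Manning's equation: Q = (1/n) A R^(2/3) S^(1/2) = (1/0.012) × 3.137 × 0.4916^(2/3) × 0.00043^(1/2) = 3.38 m³/s.

Q = 3.38 m³/s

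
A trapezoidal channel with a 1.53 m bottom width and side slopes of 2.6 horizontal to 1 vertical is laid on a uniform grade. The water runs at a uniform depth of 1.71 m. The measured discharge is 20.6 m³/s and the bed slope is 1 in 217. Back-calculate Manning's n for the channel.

n = 0.032

With bottom width b = 1.53 m and side slope z = 2.6: A = (b + zy)y = (1.53 + 2.6×1.71)×1.71 = 10.22 m²; P = b + 2y√(1+z²) = 1.53 + 2×1.71×2.786 = 11.06 m.
Hydraulic radius R = A/P = 10.22/11.06 = 0.9242 m.
Rearranging Manning's equation: n = (1/Q) A R^(2/3) S^(1/2) = (1/20.6) × 10.22 × 0.9242^(2/3) × √0.004608 = 0.032.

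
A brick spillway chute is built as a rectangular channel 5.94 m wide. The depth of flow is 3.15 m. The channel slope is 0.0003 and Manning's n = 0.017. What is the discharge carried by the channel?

Q = 25.3 m³/s

Flow area A = b·y = 5.94 × 3.15 = 18.71 m². Wetted perimeter P = b + 2y = 5.94 + 2×3.15 = 12.24 m.
Hydraulic radius R = A/P = 18.71/12.24 = 1.529 m.
Manning's equation: Q = (1/n) A R^(2/3) S^(1/2) = (1/0.017) × 18.71 × 1.529^(2/3) × 0.0003^(1/2) = 25.3 m³/s.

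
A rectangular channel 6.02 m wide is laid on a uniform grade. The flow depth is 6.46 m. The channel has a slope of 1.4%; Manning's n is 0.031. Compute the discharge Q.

Q = 240 m³/s

Flow area A = b·y = 6.02 × 6.46 = 38.89 m². Wetted perimeter P = b + 2y = 6.02 + 2×6.46 = 18.94 m.
Hydraulic radius R = A/P = 38.89/18.94 = 2.053 m.
Manning's equation: Q = (1/n) A R^(2/3) S^(1/2) = (1/0.031) × 38.89 × 2.053^(2/3) × 0.014^(1/2) = 240 m³/s.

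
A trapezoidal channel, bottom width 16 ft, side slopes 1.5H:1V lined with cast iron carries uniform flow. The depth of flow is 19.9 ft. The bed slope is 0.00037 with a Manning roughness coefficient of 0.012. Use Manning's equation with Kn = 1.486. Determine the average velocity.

V = 11.3 ft/s

With bottom width b = 16 ft and side slope z = 1.5: A = (b + zy)y = (16 + 1.5×19.9)×19.9 = 912.4 ft²; P = b + 2y√(1+z²) = 16 + 2×19.9×1.803 = 87.75 ft.
Hydraulic radius R = A/P = 912.4/87.75 = 10.4 ft.
From Manning's equation, V = (1.486/n) R^(2/3) S^(1/2) = (1.486/0.012) × 10.4^(2/3) × 0.00037^(1/2) = 11.3 ft/s.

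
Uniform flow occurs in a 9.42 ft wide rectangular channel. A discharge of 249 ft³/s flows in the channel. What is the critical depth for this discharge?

For a rectangular channel, critical depth y_c = (q²/g)^(1/3) where q = Q/b = 249/9.42 = 26.43 ft²/s.
So y_c = (26.43²/32.2)^(1/3) = 2.79 ft.

y_c = 2.79 ft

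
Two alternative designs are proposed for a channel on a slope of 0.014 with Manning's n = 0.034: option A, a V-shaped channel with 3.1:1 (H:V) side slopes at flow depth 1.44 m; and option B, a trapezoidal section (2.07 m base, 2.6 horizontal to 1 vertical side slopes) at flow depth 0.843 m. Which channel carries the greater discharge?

Channel A: For a triangular section with side slope z = 3.1: A = zy² = 3.1×1.44² = 6.428 m²; P = 2y√(1+z²) = 2×1.44×3.257 = 9.381 m. Hydraulic radius R = A/P = 6.428/9.381 = 0.6852 m. Q_A = (1/0.034)·6.428·0.6852^(2/3)·√0.014 = 17.39 m³/s.
Channel B: With bottom width b = 2.07 m and side slope z = 2.6: A = (b + zy)y = (2.07 + 2.6×0.843)×0.843 = 3.593 m²; P = b + 2y√(1+z²) = 2.07 + 2×0.843×2.786 = 6.767 m. Hydraulic radius R = A/P = 3.593/6.767 = 0.5309 m. Q_B = (1/0.034)·3.593·0.5309^(2/3)·√0.014 = 8.198 m³/s.
Q_A = 17.39 m³/s vs Q_B = 8.198 m³/s, so channel A carries more.

channel A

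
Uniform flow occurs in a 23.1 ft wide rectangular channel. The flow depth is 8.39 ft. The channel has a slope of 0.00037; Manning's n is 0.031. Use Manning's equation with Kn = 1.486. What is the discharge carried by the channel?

Flow area A = b·y = 23.1 × 8.39 = 193.8 ft². Wetted perimeter P = b + 2y = 23.1 + 2×8.39 = 39.88 ft.
Hydraulic radius R = A/P = 193.8/39.88 = 4.86 ft.
Manning's equation: Q = (1.486/n) A R^(2/3) S^(1/2) = (1.486/0.031) × 193.8 × 4.86^(2/3) × 0.00037^(1/2) = 513 ft³/s.

Q = 513 ft³/s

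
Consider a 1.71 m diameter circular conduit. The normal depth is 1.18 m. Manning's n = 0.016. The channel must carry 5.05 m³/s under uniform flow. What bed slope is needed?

S = 0.00569

For a circular section of diameter D = 1.71 m at depth y = 1.18 m, the central angle is θ = 2 arccos(1 − 2y/D) = 3.921 rad. Then A = (D²/8)(θ − sin θ) = 1.69 m² and P = Dθ/2 = 3.353 m.
Hydraulic radius R = A/P = 1.69/3.353 = 0.5042 m.
From Manning's equation, S = [nQ / (1 A R^(2/3))]² = [0.016 × 5.05 / (1 × 1.69 × 0.5042^(2/3))]² = 0.00569.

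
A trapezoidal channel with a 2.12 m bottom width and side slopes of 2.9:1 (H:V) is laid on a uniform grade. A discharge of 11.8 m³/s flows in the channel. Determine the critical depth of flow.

y_c = 0.971 m

At critical depth, Q² T / (g A³) = 1, i.e. A³/T = Q²/g = 11.8²/9.81 = 14.19.
Try y = 1.17 m: A³/T = 30.13 — too large.
Try y = 0.971 m: A³/T = 14.2 — matches.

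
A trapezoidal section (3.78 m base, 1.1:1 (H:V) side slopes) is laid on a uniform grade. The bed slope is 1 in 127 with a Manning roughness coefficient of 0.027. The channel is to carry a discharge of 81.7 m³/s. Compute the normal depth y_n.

y_n = 2.73 m

Manning's equation rearranged: A R^(2/3) = nQ / (1·√S) = 0.027 × 81.7 / (√0.007874) = 24.86.
Trying y = 2.06 m: A R^(2/3) = 14.51 — short.
Trying y = 3.43 m: A R^(2/3) = 39.09 — over.
Trying y = 2.73 m: A R^(2/3) = 24.87 — matches.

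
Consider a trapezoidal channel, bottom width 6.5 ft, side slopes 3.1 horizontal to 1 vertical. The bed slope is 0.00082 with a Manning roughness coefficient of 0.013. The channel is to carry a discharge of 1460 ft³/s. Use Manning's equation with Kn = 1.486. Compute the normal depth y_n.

Manning's equation rearranged: A R^(2/3) = nQ / (1.486·√S) = 0.013 × 1460 / (1.486 × √0.00082) = 446.
Trying y = 7.37 ft: A R^(2/3) = 542.1 — over.
Trying y = 5.66 ft: A R^(2/3) = 291.7 — short.
Trying y = 6.79 ft: A R^(2/3) = 446.4 — ≈ 446.

y_n = 6.79 ft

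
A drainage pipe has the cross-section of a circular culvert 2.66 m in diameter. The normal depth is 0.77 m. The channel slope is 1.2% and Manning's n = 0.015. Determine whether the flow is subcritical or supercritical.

supercritical

For a circular section of diameter D = 2.66 m at depth y = 0.77 m, the central angle is θ = 2 arccos(1 − 2y/D) = 2.272 rad. Then A = (D²/8)(θ − sin θ) = 1.334 m² and P = Dθ/2 = 3.022 m.
Hydraulic radius R = A/P = 1.334/3.022 = 0.4415 m.
V = (1/n) R^(2/3) √S = (1/0.015) × 0.4415^(2/3) × √0.012 = 4.234 m/s. Hydraulic depth D_h = A/T = 1.334/2.413 = 0.553 m.
Froude number Fr = V/√(g·D_h) = 4.234/√(9.81×0.553) = 1.82, which is greater than 1, so the flow is supercritical.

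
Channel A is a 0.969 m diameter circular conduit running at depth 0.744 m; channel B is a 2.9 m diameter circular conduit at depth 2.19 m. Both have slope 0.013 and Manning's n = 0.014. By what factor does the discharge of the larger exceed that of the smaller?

Channel A: For a circular section of diameter D = 0.969 m at depth y = 0.744 m, the central angle is θ = 2 arccos(1 − 2y/D) = 4.272 rad. Then A = (D²/8)(θ − sin θ) = 0.6076 m² and P = Dθ/2 = 2.07 m. Hydraulic radius R = A/P = 0.6076/2.07 = 0.2935 m. Q_A = (1/0.014)·0.6076·0.2935^(2/3)·√0.013 = 2.186 m³/s.
Channel B: For a circular section of diameter D = 2.9 m at depth y = 2.19 m, the central angle is θ = 2 arccos(1 − 2y/D) = 4.213 rad. Then A = (D²/8)(θ − sin θ) = 5.351 m² and P = Dθ/2 = 6.109 m. Hydraulic radius R = A/P = 5.351/6.109 = 0.8761 m. Q_B = (1/0.014)·5.351·0.8761^(2/3)·√0.013 = 39.9 m³/s.
The larger discharge is 39.9 m³/s and the smaller is 2.186 m³/s; the ratio is 18.3.

18.3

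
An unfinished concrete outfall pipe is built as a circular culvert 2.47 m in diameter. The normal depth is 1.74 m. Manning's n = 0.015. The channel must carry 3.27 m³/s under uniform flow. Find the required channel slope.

For a circular section of diameter D = 2.47 m at depth y = 1.74 m, the central angle is θ = 2 arccos(1 − 2y/D) = 3.984 rad. Then A = (D²/8)(θ − sin θ) = 3.607 m² and P = Dθ/2 = 4.92 m.
Hydraulic radius R = A/P = 3.607/4.92 = 0.7332 m.
From Manning's equation, S = [nQ / (1 A R^(2/3))]² = [0.015 × 3.27 / (1 × 3.607 × 0.7332^(2/3))]² = 0.00028.

S = 0.00028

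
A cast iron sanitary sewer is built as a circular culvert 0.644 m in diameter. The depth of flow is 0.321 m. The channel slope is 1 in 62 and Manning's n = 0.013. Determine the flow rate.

Q = 0.468 m³/s

For a circular section of diameter D = 0.644 m at depth y = 0.321 m, the central angle is θ = 2 arccos(1 − 2y/D) = 3.135 rad. Then A = (D²/8)(θ − sin θ) = 0.1622 m² and P = Dθ/2 = 1.01 m.
Hydraulic radius R = A/P = 0.1622/1.01 = 0.1607 m.
Manning's equation: Q = (1/n) A R^(2/3) S^(1/2) = (1/0.013) × 0.1622 × 0.1607^(2/3) × 0.01613^(1/2) = 0.468 m³/s.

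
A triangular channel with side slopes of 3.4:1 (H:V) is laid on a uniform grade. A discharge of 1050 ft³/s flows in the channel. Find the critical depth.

y_c = 5.68 ft

At critical depth, Q² T / (g A³) = 1, i.e. A³/T = Q²/g = 1050²/32.2 = 34240.
Trying y = 7.25 ft: A³/T = 115800 — high.
Trying y = 5.03 ft: A³/T = 18610 — low.
Trying y = 5.68 ft: A³/T = 34170 — matches.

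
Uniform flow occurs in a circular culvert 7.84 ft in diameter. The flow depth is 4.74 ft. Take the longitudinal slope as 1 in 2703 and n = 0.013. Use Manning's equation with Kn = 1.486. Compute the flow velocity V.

V = 3.7 ft/s

For a circular section of diameter D = 7.84 ft at depth y = 4.74 ft, the central angle is θ = 2 arccos(1 − 2y/D) = 3.563 rad. Then A = (D²/8)(θ − sin θ) = 30.52 ft² and P = Dθ/2 = 13.97 ft.
Hydraulic radius R = A/P = 30.52/13.97 = 2.185 ft.
From Manning's equation, V = (1.486/n) R^(2/3) S^(1/2) = (1.486/0.013) × 2.185^(2/3) × 0.00037^(1/2) = 3.7 ft/s.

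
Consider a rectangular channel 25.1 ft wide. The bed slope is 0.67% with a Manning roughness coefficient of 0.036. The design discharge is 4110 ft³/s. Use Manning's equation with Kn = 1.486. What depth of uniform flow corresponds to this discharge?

y_n = 13.8 ft

Manning's equation rearranged: A R^(2/3) = nQ / (1.486·√S) = 0.036 × 4110 / (1.486 × √0.0067) = 1216.
Try y = 15.1 ft: A R^(2/3) = 1368 — over.
Try y = 13.8 ft: A R^(2/3) = 1215 — matches.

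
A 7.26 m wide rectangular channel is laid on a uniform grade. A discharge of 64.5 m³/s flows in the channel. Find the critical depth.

y_c = 2 m

For a rectangular channel, critical depth y_c = (q²/g)^(1/3) where q = Q/b = 64.5/7.26 = 8.884 m²/s.
So y_c = (8.884²/9.81)^(1/3) = 2 m.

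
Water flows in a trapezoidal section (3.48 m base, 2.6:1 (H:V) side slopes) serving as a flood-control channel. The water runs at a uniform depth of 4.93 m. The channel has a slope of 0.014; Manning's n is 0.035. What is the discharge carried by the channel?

With bottom width b = 3.48 m and side slope z = 2.6: A = (b + zy)y = (3.48 + 2.6×4.93)×4.93 = 80.35 m²; P = b + 2y√(1+z²) = 3.48 + 2×4.93×2.786 = 30.95 m.
Hydraulic radius R = A/P = 80.35/30.95 = 2.596 m.
Manning's equation: Q = (1/n) A R^(2/3) S^(1/2) = (1/0.035) × 80.35 × 2.596^(2/3) × 0.014^(1/2) = 513 m³/s.

Q = 513 m³/s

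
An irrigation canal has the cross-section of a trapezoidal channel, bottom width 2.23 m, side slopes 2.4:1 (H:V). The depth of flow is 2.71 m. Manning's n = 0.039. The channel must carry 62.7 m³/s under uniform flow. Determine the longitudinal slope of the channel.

With bottom width b = 2.23 m and side slope z = 2.4: A = (b + zy)y = (2.23 + 2.4×2.71)×2.71 = 23.67 m²; P = b + 2y√(1+z²) = 2.23 + 2×2.71×2.6 = 16.32 m.
Hydraulic radius R = A/P = 23.67/16.32 = 1.45 m.
From Manning's equation, S = [nQ / (1 A R^(2/3))]² = [0.039 × 62.7 / (1 × 23.67 × 1.45^(2/3))]² = 0.0065.

S = 0.0065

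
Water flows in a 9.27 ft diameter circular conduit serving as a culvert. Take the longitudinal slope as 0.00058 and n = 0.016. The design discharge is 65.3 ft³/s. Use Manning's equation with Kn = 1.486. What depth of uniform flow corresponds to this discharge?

y_n = 3.14 ft

Manning's equation rearranged: A R^(2/3) = nQ / (1.486·√S) = 0.016 × 65.3 / (1.486 × √0.00058) = 29.19.
Trying y = 2.56 ft: A R^(2/3) = 19.7 — short.
Trying y = 3.94 ft: A R^(2/3) = 44.47 — over.
Trying y = 3.14 ft: A R^(2/3) = 29.21 — matches.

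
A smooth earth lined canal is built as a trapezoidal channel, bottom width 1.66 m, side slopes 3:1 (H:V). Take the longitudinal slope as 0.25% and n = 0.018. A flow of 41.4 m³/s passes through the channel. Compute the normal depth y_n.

Manning's equation rearranged: A R^(2/3) = nQ / (1·√S) = 0.018 × 41.4 / (√0.0025) = 14.9.
At y = 2.28 m: A R^(2/3) = 21.95 — over.
At y = 1.94 m: A R^(2/3) = 14.91 — matches.

y_n = 1.94 m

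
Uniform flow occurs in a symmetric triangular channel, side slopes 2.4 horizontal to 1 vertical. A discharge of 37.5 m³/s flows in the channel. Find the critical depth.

At critical depth, Q² T / (g A³) = 1, i.e. A³/T = Q²/g = 37.5²/9.81 = 143.3.
Trying y = 1.83 m: A³/T = 59.11 — too small.
Trying y = 2.39 m: A³/T = 224.6 — too large.
Trying y = 2.18 m: A³/T = 141.8 — close enough.

y_c = 2.18 m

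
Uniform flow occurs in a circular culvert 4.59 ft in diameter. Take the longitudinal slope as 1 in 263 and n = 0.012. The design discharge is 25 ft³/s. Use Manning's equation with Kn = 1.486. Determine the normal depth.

y_n = 1.32 ft

Manning's equation rearranged: A R^(2/3) = nQ / (1.486·√S) = 0.012 × 25 / (1.486 × √0.003802) = 3.274.
Trying y = 1.67 ft: A R^(2/3) = 5.129 — high.
Trying y = 1.07 ft: A R^(2/3) = 2.162 — low.
Trying y = 1.32 ft: A R^(2/3) = 3.272 — matches.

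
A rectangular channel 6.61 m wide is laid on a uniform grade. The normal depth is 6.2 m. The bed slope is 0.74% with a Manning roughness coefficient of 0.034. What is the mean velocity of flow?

V = 4.22 m/s

Flow area A = b·y = 6.61 × 6.2 = 40.98 m². Wetted perimeter P = b + 2y = 6.61 + 2×6.2 = 19.01 m.
Hydraulic radius R = A/P = 40.98/19.01 = 2.156 m.
From Manning's equation, V = (1/n) R^(2/3) S^(1/2) = (1/0.034) × 2.156^(2/3) × 0.0074^(1/2) = 4.22 m/s.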